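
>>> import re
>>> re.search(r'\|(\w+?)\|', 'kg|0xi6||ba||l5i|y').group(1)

'0xi6'

The match spans [2:8] → '|0xi6|'.
Captured: group 1 = '0xi6'.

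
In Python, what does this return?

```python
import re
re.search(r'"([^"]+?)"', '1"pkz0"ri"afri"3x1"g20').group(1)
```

`re.search` tries every starting position until one works.
The match spans [1:7] → '"pkz0"'.
Captured: group 1 = 'pkz0'.

'pkz0'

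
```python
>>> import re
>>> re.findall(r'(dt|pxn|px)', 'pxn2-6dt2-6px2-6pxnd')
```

['pxn', 'dt', 'px', 'pxn']

Alternation isn't longest-match — the leftmost alternative that fits at this position is chosen.
Scanning left to right: at [0:3] match 'pxn', group 1 = 'pxn'; at [6:8] match 'dt', group 1 = 'dt'; at [11:13] match 'px', group 1 = 'px'; at [16:19] match 'pxn', group 1 = 'pxn'.
With a single group, `findall` returns only what that group captured — 4 items.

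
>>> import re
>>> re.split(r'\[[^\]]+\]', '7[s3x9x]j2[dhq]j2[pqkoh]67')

['7', 'j2', 'j2', '67']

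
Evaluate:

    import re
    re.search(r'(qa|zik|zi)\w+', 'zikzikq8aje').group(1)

The match spans [0:11] → 'zikzikq8aje'.
Captured: group 1 = 'zik'.

'zik'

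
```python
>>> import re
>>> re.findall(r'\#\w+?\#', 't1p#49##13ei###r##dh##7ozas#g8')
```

['#49#', '#13ei#', '#r#', '#dh#', '#7ozas#']

Scanning left to right: at [3:7] → '#49#'; at [7:13] → '#13ei#'; at [14:17] → '#r#'; at [17:21] → '#dh#'; at [21:28] → '#7ozas#'.
With no groups in the pattern, `findall` gives back each whole match — 5 here.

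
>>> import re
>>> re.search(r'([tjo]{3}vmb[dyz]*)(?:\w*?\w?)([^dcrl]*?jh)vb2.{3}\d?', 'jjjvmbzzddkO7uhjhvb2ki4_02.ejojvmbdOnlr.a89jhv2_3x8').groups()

('jjjvmbzzdd', 'O7uhjh')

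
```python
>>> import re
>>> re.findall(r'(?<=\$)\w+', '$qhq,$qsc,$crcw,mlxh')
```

['qhq', 'qsc', 'crcw']

Lookahead/lookbehind check context without consuming it, so the matched span excludes the asserted characters.
`findall` yields the raw match text (3 of them) because the pattern has no groups.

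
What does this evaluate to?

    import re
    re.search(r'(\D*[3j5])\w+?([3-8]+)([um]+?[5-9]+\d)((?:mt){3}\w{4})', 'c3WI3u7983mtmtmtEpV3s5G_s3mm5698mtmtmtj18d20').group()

'c3WI3u7983mtmtmtEpV3'

The pattern matches zero or more of a non-digit, then one of [3j5] (captured); then one or more of a word character (lazy); then one or more of a character in [3-8] (captured); then one or more of one of [um] (lazy), then one or more of a character in [5-9], then a digit (captured); then the literal 'mt' repeated 3 times, then exactly 4 of a word character (captured).
The match spans [0:20] → 'c3WI3u7983mtmtmtEpV3'.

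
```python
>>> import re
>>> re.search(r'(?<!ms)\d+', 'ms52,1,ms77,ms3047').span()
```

(3, 4)

Because the assertion is negative and zero-width, positions next to the forbidden text are skipped.
`search` walks the string left to right and returns the first match it finds.
The match spans [3:4] → '2'.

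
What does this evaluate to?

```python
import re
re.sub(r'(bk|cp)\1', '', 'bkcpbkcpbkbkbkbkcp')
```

After group 1 captures some text, `\1` only succeeds where that same text appears again.
Every occurrence is swapped for ''.

'bkcpbkcpcp'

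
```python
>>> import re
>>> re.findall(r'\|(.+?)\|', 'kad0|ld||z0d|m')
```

A `+?`/`*?`/`{m,n}?` starts at its minimum and grows only as far as needed for what follows to match.
Walking the string: at [4:8] match '|ld|', group 1 = 'ld'; at [8:13] match '|z0d|', group 1 = 'z0d'.
One capturing group, so `findall` returns just the captured substring from each match — 2 in all.

['ld', 'z0d']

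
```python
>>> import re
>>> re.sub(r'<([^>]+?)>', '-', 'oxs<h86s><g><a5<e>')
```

Every occurrence is swapped for '-'.

'oxs---'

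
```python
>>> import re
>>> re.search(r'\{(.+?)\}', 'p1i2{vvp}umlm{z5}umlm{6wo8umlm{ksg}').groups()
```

The match spans [4:9] → '{vvp}'.
Captured: group 1 = 'vvp'.

('vvp',)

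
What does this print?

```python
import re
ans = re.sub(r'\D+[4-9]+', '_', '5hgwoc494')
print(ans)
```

5_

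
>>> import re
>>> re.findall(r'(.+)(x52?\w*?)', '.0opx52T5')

With 2 capturing groups, `findall` returns a 2-tuple per match.

[('.0op', 'x52')]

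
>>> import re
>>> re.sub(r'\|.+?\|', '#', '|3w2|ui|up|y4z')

'#ui#y4z'

The `?` after the quantifier makes it lazy — it takes as little as possible before letting the rest of the pattern try.
Matches: at [0:5] → '|3w2|'; at [7:11] → '|up|'.
`sub` substitutes '#' at each match site.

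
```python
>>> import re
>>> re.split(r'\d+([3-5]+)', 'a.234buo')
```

With a capturing group present, the delimiter's captured portion is kept in the result list.

['a.', '4', 'buo']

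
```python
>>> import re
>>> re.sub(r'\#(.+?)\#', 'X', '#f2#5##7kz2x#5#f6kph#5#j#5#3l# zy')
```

Because the quantifier is non-greedy, it stops expanding at the earliest point where the rest of the pattern can succeed.
Each match is replaced by 'X'.

'X5X5X5X5X zy'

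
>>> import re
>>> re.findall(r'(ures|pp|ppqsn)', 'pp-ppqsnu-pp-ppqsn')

['pp', 'pp', 'pp', 'pp']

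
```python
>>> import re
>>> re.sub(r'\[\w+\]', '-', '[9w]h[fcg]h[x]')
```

`sub` substitutes '-' at each match site.

'-h-h-'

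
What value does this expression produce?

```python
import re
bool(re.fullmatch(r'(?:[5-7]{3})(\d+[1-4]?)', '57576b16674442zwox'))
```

False

The pattern matches exactly 3 of a character in [5-7] (non-capturing group); then one or more of a digit, then optionally a character in [1-4] (captured).
For `fullmatch`, every character of the input must be accounted for by the pattern.
Here there's no way to consume every character, so the call returns None, and `bool(None)` is False.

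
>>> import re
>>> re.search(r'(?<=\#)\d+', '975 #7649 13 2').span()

(5, 9)

Because the assertion is zero-width, the text it checks is not consumed and won't appear in the result.
`search` walks the string left to right and returns the first match it finds.
The match spans [5:9] → '7649'.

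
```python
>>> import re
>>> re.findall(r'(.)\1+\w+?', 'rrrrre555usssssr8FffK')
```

['r', '5', 's', 'f']

A backreference is literal: `\1` must see the identical characters the first group matched.
Because there's exactly one group, `findall` drops the full match and keeps group 1 from each hit.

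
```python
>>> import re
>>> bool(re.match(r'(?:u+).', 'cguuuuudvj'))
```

Pattern: one or more of a literal 'u' (non-capturing group); then any character.
`re.match` won't scan ahead — the pattern has to work from the very first character.
Here position 0 doesn't satisfy it, so the call returns None, and `bool(None)` is False.

False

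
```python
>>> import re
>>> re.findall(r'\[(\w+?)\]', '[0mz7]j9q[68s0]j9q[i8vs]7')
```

['0mz7', '68s0', 'i8vs']

Walking the string: at [0:6] match '[0mz7]', group 1 = '0mz7'; at [9:15] match '[68s0]', group 1 = '68s0'; at [18:24] match '[i8vs]', group 1 = 'i8vs'.
One capturing group, so `findall` returns just the captured substring from each match — 3 in all.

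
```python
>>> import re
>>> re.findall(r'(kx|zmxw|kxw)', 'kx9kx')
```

['kx', 'kx']

Walking the string: at [0:2] match 'kx', group 1 = 'kx'; at [3:5] match 'kx', group 1 = 'kx'.
One capturing group, so `findall` returns just the captured substring from each match — 2 in all.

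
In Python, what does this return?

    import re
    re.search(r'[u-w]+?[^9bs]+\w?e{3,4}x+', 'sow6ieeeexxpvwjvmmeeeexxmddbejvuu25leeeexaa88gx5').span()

(2, 24)

The match spans [2:24] → 'w6ieeeexxpvwjvmmeeeexx'.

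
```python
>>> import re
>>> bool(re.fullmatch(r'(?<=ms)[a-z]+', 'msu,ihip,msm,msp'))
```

False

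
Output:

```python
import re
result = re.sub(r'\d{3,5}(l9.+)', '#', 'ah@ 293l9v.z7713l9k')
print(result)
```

ah@ #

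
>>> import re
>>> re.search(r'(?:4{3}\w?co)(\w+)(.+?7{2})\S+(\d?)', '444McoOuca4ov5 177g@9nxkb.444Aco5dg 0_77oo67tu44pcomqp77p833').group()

'444McoOuca4ov5 177g@9nxkb.444Aco5dg'

The `?` after the quantifier makes it lazy — it takes as little as possible before letting the rest of the pattern try.
The match spans [0:35] → '444McoOuca4ov5 177g@9nxkb.444Aco5dg'.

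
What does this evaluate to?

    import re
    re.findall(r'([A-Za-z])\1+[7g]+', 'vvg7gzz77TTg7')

`\1` has to match the exact text group 1 already captured.
One capturing group, so `findall` returns just the captured substring from each match — 3 in all.

['v', 'z', 'T']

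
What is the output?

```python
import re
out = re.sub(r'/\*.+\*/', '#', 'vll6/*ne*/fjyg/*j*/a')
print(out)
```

vll6#a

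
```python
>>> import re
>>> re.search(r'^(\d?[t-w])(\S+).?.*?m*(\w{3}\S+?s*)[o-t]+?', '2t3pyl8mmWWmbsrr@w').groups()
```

The match spans [0:16] → '2t3pyl8mmWWmbsrr'.
Captured: group 1 = '2t', group 2 = '3pyl8mmWW', group 3 = 'mbsr'.

('2t', '3pyl8mmWW', 'mbsr')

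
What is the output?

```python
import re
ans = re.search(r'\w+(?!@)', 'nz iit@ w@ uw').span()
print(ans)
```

(0, 2)

The negative lookaround is zero-width — it rules out positions where the adjacent text would match, without consuming anything.
The match spans [0:2] → 'nz'.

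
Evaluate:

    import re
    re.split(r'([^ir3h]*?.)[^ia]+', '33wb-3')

This matches zero or more of any character except [ir3h] (lazy), then any character (captured); then one or more of any character except [ia].
Matches to split on: at [0:6] → '33wb-3'.
With a capturing group present, the delimiter's captured portion is kept in the result list.

['', '3', '']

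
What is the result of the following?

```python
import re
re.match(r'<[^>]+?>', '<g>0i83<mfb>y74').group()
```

'<g>'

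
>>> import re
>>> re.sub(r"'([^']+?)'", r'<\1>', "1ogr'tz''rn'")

The replacement refers to a captured group, so each match is rewritten using its own captured text.

'1ogr<tz><rn>'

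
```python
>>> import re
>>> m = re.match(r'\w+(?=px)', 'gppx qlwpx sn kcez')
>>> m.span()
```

`match` is anchored at position 0; if the pattern doesn't fit there, it returns None.
The match spans [0:2] → 'gp'.

(0, 2)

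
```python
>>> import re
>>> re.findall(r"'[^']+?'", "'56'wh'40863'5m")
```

["'56'", "'40863'"]

Matches: at [0:4] → "'56'"; at [6:13] → "'40863'".
No capturing groups, so `findall` returns the 2 full match strings.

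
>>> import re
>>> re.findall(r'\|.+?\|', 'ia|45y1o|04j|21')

['|45y1o|']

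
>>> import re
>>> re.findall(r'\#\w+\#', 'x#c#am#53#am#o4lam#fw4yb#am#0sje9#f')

['#c#', '#53#', '#o4lam#', '#am#']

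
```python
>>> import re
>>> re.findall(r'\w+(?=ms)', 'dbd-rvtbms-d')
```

Because the assertion is zero-width, the text it checks is not consumed and won't appear in the result.
Since nothing is captured, `findall` lists the 1 matched substring directly.

['rvtb']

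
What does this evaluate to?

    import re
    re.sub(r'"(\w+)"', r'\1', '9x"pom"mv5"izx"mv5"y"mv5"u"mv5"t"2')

'9xpommv5izxmv5ymv5umv5t2'

Matches: at [2:7] → '"pom"'; at [10:15] → '"izx"'; at [18:21] → '"y"'; at [24:27] → '"u"'; at [30:33] → '"t"'.
The replacement refers to a captured group, so each match is rewritten using its own captured text.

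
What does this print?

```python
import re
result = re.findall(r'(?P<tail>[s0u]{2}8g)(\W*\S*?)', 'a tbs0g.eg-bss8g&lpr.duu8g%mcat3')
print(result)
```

[('ss8g', '&'), ('uu8g', '%')]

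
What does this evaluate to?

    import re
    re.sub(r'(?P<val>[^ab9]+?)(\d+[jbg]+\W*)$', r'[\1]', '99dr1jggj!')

'99[dr]'

The pattern matches one or more of any character except [ab9] (lazy) (captured as 'val'); then one or more of a digit, then one or more of one of [jbg], then zero or more of a non-word character (captured); then anchored at the end.
Matches: at [2:10] → 'dr1jggj!'.
Each match is replaced using the text its own group 1 captured.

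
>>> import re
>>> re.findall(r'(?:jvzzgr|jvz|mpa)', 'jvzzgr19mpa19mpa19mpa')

['jvzzgr', 'mpa', 'mpa', 'mpa']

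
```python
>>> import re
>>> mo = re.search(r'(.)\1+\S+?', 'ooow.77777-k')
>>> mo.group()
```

'ooow'

The backreference `\1` re-matches whatever the first group consumed, character for character.
The match spans [0:4] → 'ooow'.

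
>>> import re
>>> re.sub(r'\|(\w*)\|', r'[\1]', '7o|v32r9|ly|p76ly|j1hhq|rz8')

'7o[v32r9]ly[p76ly]j1hhq|rz8'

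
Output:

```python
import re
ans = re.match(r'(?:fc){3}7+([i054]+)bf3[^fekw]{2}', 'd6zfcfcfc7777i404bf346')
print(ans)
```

None

The pattern matches the literal 'fc' repeated 3 times, then one or more of the literal '7'; then one or more of one of [i054] (captured); then the literal 'bf3', then exactly 2 of any character except [fekw].
With `match`, the pattern is implicitly anchored at the beginning.
Here the string doesn't start with a match, so the call returns None.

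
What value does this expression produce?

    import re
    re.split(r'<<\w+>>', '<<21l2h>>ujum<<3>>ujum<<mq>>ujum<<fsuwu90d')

Matches to split on: at [0:9] → '<<21l2h>>'; at [13:18] → '<<3>>'; at [22:28] → '<<mq>>'.
Each match becomes a cut point; 4 segments remain.

['', 'ujum', 'ujum', 'ujum<<fsuwu90d']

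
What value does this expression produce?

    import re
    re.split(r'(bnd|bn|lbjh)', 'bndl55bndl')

['', 'bnd', 'l55', 'bnd', 'l']

Alternation tries branches left to right and keeps the first one that lets the overall match succeed at that position.
`re.split` interleaves the captured-group text with the surrounding fragments.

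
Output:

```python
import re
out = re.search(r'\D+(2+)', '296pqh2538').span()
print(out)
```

This matches one or more of a non-digit; then one or more of a literal '2' (captured).
`re.search` tries every starting position until one works.
The match spans [3:7] → 'pqh2'.
Captured: group 1 = '2'.

(3, 7)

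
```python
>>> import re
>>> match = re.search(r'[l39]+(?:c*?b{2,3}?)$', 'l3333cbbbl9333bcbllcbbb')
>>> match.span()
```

The pattern matches one or more of one of [l39]; then zero or more of the literal 'c' (lazy), then 2 to 3 of the literal 'b' (lazy) (non-capturing group); then anchored at the end.
`re.search` tries every starting position until one works.
The match spans [17:23] → 'llcbbb'.

(17, 23)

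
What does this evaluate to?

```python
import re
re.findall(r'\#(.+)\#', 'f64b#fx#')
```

['fx']

Matches: at [4:8] match '#fx#', group 1 = 'fx'.
Because there's exactly one group, `findall` drops the full match and keeps group 1 from the one hit.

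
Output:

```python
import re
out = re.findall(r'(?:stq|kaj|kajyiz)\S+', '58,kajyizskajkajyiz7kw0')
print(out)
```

['kajyizskajkajyiz7kw0']

Walking the string: at [3:23] → 'kajyizskajkajyiz7kw0'.
`findall` yields the raw match text (1 of them) because the pattern has no groups.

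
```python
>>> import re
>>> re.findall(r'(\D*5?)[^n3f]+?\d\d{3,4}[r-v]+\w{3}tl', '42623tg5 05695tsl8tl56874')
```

['tg5']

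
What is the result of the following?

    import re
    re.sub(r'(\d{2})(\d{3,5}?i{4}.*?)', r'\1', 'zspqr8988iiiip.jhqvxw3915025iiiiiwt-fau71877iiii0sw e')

'zspqr8988iiiip.jhqvxw39iwt-fau710sw e'

The pattern matches exactly 2 of a digit (captured); then 3 to 5 of a digit (lazy), then exactly 4 of a literal 'i', then zero or more of any character (lazy) (captured).
A `+?`/`*?`/`{m,n}?` starts at its minimum and grows only as far as needed for what follows to match.
Matches: at [21:32] → '3915025iiii'; at [39:48] → '71877iiii'.
Each match is replaced using the text its own group 1 captured.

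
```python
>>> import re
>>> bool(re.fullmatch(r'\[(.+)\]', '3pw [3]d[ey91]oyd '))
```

`fullmatch` succeeds only if the pattern covers the string from start to end.
Here the pattern can't cover the whole string, so the call returns None, and `bool(None)` is False.

False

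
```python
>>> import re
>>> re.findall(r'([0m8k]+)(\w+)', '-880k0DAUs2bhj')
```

Pattern: one or more of one of [0m8k] (captured); then one or more of a word character (captured).
2 groups means the one result is a tuple of 2 captured strings — 1 here.

[('880k0', 'DAUs2bhj')]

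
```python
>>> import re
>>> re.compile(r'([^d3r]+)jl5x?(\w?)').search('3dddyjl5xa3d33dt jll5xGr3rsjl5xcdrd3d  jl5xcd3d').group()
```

The match spans [4:10] → 'yjl5xa'.

'yjl5xa'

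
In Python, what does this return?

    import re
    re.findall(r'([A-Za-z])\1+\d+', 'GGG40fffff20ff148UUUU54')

`\1` has to match the exact text group 1 already captured.
Scanning left to right: at [0:5] match 'GGG40', group 1 = 'G'; at [5:12] match 'fffff20', group 1 = 'f'; at [12:17] match 'ff148', group 1 = 'f'; at [17:23] match 'UUUU54', group 1 = 'U'.
`findall` collects group 1 from each match (4 total).

['G', 'f', 'f', 'U']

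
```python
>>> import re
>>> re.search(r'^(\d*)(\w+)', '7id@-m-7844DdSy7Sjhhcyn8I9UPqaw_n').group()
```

This matches anchored at the start of the string; then zero or more of a digit (captured); then one or more of a word character (captured).
`search` walks the string left to right and returns the first match it finds.
The match spans [0:3] → '7id'.
Captured: group 1 = '7', group 2 = 'id'.

'7id'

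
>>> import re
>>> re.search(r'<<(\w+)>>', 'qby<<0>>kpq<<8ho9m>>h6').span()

(3, 8)

The match spans [3:8] → '<<0>>'.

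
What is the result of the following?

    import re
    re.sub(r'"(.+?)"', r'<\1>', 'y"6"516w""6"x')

'y<6>516w<"6>x'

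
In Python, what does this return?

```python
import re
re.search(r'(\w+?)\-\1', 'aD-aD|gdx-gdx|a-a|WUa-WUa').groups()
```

('aD',)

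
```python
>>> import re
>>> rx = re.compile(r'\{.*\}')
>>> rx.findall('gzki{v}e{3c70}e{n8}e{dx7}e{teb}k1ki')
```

Walking the string: at [4:31] → '{v}e{3c70}e{n8}e{dx7}e{teb}'.
With no groups in the pattern, `findall` gives back each whole match — 1 here.

['{v}e{3c70}e{n8}e{dx7}e{teb}']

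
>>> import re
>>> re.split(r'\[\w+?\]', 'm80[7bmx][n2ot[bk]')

Matches to split on: at [3:9] → '[7bmx]'; at [14:18] → '[bk]'.
The string is cut at each match, leaving 3 pieces.

['m80', '[n2ot', '']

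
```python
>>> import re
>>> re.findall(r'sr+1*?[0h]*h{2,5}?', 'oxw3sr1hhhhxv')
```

['sr1hhhh']

Since nothing is captured, `findall` lists the 1 matched substring directly.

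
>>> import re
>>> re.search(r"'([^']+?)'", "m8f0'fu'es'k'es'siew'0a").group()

"'fu'"

The match spans [4:8] → "'fu'".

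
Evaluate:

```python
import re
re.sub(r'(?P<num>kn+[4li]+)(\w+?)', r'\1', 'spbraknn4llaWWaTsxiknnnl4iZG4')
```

'spbraknn4llWWaTsxiknnnl4iG4'

Pattern: the literal 'k', then one or more of the literal 'n', then one or more of one of [4li] (captured as 'num'); then one or more of a word character (lazy) (captured).
A `+?`/`*?`/`{m,n}?` starts at its minimum and grows only as far as needed for what follows to match.
Matches: at [5:12] → 'knn4lla'; at [19:27] → 'knnnl4iZ'.
The replacement refers to a captured group, so each match is rewritten using its own captured text.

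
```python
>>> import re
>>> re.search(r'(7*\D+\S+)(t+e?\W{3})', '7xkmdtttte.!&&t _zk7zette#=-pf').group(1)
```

The pattern matches zero or more of a literal '7', then one or more of a non-digit, then one or more of a non-whitespace character (captured); then one or more of a literal 't', then optionally a literal 'e', then exactly 3 of a non-word character (captured).
`re.search` tries every starting position until one works.
The match spans [0:28] → '7xkmdtttte.!&&t _zk7zette#=-'.
Captured: group 1 = '7xkmdtttte.!&&t _zk7zet', group 2 = 'te#=-'.

'7xkmdtttte.!&&t _zk7zet'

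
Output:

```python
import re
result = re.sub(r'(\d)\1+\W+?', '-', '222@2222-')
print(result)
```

--

`\1` is not a pattern — it's the concrete string captured by group 1, re-applied verbatim.
`sub` substitutes '-' at each match site.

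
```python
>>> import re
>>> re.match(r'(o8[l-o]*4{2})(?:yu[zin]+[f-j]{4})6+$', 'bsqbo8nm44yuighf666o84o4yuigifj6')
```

Pattern: the literal 'o8', then zero or more of a character in [l-o], then exactly 2 of a literal '4' (captured); then the literal 'yu', then one or more of one of [zin], then exactly 4 of a character in [f-j] (non-capturing group); then one or more of a literal '6'; then anchored at the end.
`match` is anchored at position 0; if the pattern doesn't fit there, it returns None.
Here position 0 doesn't satisfy it, so the call returns None.

None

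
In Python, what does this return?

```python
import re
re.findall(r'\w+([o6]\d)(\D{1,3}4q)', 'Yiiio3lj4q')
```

This matches one or more of a word character; then one of [o6], then a digit (captured); then 1 to 3 of a non-digit, then the literal '4q' (captured).
Matches: at [0:10] match 'Yiiio3lj4q', groups = ('o3', 'lj4q').
2 groups means the one result is a tuple of 2 captured strings — 1 here.

[('o3', 'lj4q')]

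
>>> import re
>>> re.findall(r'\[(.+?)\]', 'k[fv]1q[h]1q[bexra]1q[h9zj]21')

['fv', 'h', 'bexra', 'h9zj']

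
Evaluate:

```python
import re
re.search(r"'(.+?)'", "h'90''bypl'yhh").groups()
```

The match spans [1:5] → "'90'".
Captured: group 1 = '90'.

('90',)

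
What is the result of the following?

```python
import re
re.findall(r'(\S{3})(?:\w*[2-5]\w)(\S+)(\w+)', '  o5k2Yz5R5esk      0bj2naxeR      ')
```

This matches exactly 3 of a non-whitespace character (captured); then zero or more of a word character, then a character in [2-5], then a word character (non-capturing group); then one or more of a non-whitespace character (captured); then one or more of a word character (captured).
Scanning left to right: at [2:14] match 'o5k2Yz5R5esk', groups = ('o5k', 's', 'k'); at [20:29] match '0bj2naxeR', groups = ('0bj', 'axe', 'R').
3 groups means each result is a tuple of 3 captured strings — 2 here.

[('o5k', 's', 'k'), ('0bj', 'axe', 'R')]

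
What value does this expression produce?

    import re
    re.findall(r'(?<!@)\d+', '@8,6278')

['6278']

Because the assertion is negative and zero-width, positions next to the forbidden text are skipped.
Scanning left to right: at [3:7] → '6278'.
No capturing groups, so `findall` returns the 1 full match string.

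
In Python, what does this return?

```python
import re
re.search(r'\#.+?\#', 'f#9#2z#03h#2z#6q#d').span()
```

With the lazy modifier that quantifier settles for the fewest repetitions that let the rest of the pattern succeed (the atoms after it are unaffected and can still be greedy).
Unlike `match`, `search` isn't anchored — it looks for the pattern anywhere in the string.
The match spans [1:4] → '#9#'.

(1, 4)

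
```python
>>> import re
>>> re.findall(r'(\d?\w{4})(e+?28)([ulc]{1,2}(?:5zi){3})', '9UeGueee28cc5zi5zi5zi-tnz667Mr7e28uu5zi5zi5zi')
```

Pattern: optionally a digit, then exactly 4 of a word character (captured); then one or more of the literal 'e' (lazy), then the literal '28' (captured); then 1 to 2 of one of [ulc], then the literal '5zi' repeated 3 times (captured).
Walking the string: at [0:21] match '9UeGueee28cc5zi5zi5zi', groups = ('9UeGu', 'eee28', 'cc5zi5zi5zi'); at [26:45] match '67Mr7e28uu5zi5zi5zi', groups = ('67Mr7', 'e28', 'uu5zi5zi5zi').
Multiple groups make `findall` return tuples — one 3-tuple for each match.

[('9UeGu', 'eee28', 'cc5zi5zi5zi'), ('67Mr7', 'e28', 'uu5zi5zi5zi')]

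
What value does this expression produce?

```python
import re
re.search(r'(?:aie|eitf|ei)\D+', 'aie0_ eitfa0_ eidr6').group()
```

'eitfa'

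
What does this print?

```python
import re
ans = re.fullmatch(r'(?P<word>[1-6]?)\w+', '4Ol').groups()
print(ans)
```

('4',)

The match spans [0:3] → '4Ol'.
Captured: group 1 = '4'.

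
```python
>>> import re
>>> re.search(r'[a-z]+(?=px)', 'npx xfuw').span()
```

Because the assertion is zero-width, the text it checks is not consumed and won't appear in the result.
`re.search` scans for the first position where the pattern succeeds.
The match spans [0:1] → 'n'.

(0, 1)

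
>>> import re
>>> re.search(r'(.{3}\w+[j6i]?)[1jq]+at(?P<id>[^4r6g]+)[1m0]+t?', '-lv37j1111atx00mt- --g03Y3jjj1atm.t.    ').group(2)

'x00'

The match spans [0:17] → '-lv37j1111atx00mt'.
Captured: group 1 = '-lv37j111', group 2 = 'x00'.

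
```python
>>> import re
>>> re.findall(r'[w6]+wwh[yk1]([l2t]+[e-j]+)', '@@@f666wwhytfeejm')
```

['tfeej']

Pattern: one or more of one of [w6], then the literal 'wwh', then one of [yk1]; then one or more of one of [l2t], then one or more of a character in [e-j] (captured).
Scanning left to right: at [4:16] match '666wwhytfeej', group 1 = 'tfeej'.
Because there's exactly one group, `findall` drops the full match and keeps group 1 from the one hit.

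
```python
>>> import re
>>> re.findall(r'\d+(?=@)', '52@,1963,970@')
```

Lookahead/lookbehind check context without consuming it, so the matched span excludes the asserted characters.
No capturing groups, so `findall` returns the 2 full match strings.

['52', '970']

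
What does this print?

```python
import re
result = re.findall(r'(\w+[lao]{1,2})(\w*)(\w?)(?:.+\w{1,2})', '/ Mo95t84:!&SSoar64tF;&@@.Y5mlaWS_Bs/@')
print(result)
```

[('Mo', '95t84', '')]

`findall` packs the 3 group values into a tuple for every match.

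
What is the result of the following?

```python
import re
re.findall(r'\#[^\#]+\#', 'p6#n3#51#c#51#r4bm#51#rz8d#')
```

['#n3#', '#c#', '#r4bm#', '#rz8d#']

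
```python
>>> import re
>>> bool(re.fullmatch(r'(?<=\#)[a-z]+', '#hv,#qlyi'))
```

Lookahead/lookbehind check context without consuming it, so the matched span excludes the asserted characters.
`re.fullmatch` is like wrapping the pattern in `^…$` (in single-line mode).
Here the string isn't matched end-to-end, so the call returns None, and `bool(None)` is False.

False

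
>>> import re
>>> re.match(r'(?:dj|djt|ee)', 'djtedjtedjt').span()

(0, 2)

`re.match` only tries the pattern at the start of the string.
The match spans [0:2] → 'dj'.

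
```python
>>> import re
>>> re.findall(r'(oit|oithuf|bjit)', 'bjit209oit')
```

Matches: at [0:4] match 'bjit', group 1 = 'bjit'; at [7:10] match 'oit', group 1 = 'oit'.
`findall` collects group 1 from each match (2 total).

['bjit', 'oit']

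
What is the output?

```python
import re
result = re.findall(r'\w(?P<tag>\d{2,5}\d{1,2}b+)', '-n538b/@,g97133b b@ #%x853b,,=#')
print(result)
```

['538b', '97133b', '853b']

With a single group, `findall` returns only what that group captured — 3 items.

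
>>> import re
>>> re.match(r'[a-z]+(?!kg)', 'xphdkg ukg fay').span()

(0, 6)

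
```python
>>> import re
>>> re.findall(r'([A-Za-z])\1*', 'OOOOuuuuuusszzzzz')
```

['O', 'u', 's', 'z']

`\1` is not a pattern — it's the concrete string captured by group 1, re-applied verbatim.
Scanning left to right: at [0:4] match 'OOOO', group 1 = 'O'; at [4:10] match 'uuuuuu', group 1 = 'u'; at [10:12] match 'ss', group 1 = 's'; at [12:17] match 'zzzzz', group 1 = 'z'.
Because there's exactly one group, `findall` drops the full match and keeps group 1 from each hit.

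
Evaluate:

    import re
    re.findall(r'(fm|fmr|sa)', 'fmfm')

['fm', 'fm']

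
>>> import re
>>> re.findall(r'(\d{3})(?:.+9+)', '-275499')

['275']

The pattern matches exactly 3 of a digit (captured); then one or more of any character, then one or more of the literal '9' (non-capturing group).
Because there's exactly one group, `findall` drops the full match and keeps group 1 from the one hit.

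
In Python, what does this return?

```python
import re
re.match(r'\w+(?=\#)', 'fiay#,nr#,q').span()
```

(0, 4)

Lookahead/lookbehind check context without consuming it, so the matched span excludes the asserted characters.
With `match`, the pattern is implicitly anchored at the beginning.
The match spans [0:4] → 'fiay'.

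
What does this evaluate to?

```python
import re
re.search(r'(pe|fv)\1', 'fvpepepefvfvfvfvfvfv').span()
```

`\1` has to match the exact text group 1 already captured.
Unlike `match`, `search` isn't anchored — it looks for the pattern anywhere in the string.
The match spans [2:6] → 'pepe'.
Captured: group 1 = 'pe'.

(2, 6)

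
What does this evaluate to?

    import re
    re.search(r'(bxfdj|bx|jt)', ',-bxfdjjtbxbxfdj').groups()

Alternation isn't longest-match — the leftmost alternative that fits at this position is chosen.
Unlike `match`, `search` isn't anchored — it looks for the pattern anywhere in the string.
The match spans [2:7] → 'bxfdj'.
Captured: group 1 = 'bxfdj'.

('bxfdj',)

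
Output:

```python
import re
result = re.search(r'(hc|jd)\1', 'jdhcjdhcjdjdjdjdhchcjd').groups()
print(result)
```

('jd',)

`\1` is not a pattern — it's the concrete string captured by group 1, re-applied verbatim.
Unlike `match`, `search` isn't anchored — it looks for the pattern anywhere in the string.
The match spans [8:12] → 'jdjd'.
Captured: group 1 = 'jd'.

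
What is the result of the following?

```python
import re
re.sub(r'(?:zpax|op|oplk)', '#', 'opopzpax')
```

'###'

Matches: at [0:2] → 'op'; at [2:4] → 'op'; at [4:8] → 'zpax'.
Every occurrence is swapped for '#'.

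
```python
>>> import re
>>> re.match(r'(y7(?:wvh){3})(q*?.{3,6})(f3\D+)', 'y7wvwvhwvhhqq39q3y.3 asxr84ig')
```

Pattern: the literal 'y7', then the literal 'wvh' repeated 3 times (captured); then zero or more of a literal 'q' (lazy), then 3 to 6 of any character (captured); then the literal 'f3', then one or more of a non-digit (captured).
`re.match` only tries the pattern at the start of the string.
Here the string doesn't start with a match, so the call returns None.

None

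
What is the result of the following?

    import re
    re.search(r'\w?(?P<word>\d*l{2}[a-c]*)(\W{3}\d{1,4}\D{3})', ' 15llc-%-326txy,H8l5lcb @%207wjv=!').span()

(1, 15)

This matches optionally a word character; then zero or more of a digit, then exactly 2 of a literal 'l', then zero or more of a character in [a-c] (captured as 'word'); then exactly 3 of a non-word character, then 1 to 4 of a digit, then exactly 3 of a non-digit (captured).
`search` walks the string left to right and returns the first match it finds.
The match spans [1:15] → '15llc-%-326txy'.
Captured: group 1 = '5llc', group 2 = '-%-326txy'.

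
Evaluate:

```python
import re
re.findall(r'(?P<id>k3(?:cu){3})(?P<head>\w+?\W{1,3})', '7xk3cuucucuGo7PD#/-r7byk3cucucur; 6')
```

[('k3cucucu', 'r; ')]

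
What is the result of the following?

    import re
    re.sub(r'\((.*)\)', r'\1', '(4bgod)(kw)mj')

Matches: at [0:11] → '(4bgod)(kw)'.
The replacement refers to a captured group, so each match is rewritten using its own captured text.

'4bgod)(kwmj'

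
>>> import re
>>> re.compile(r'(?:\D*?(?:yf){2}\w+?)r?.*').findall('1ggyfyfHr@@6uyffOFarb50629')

['ggyfyfHr@@6uyffOFarb50629']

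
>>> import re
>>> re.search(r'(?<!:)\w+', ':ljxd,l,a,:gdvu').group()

Because the assertion is negative and zero-width, positions next to the forbidden text are skipped.
The match spans [2:5] → 'jxd'.

'jxd'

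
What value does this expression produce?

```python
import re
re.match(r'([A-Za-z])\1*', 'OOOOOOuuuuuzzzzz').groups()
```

After group 1 captures some text, `\1` only succeeds where that same text appears again.
`re.match` won't scan ahead — the pattern has to work from the very first character.
The match spans [0:6] → 'OOOOOO'.
Captured: group 1 = 'O'.

('O',)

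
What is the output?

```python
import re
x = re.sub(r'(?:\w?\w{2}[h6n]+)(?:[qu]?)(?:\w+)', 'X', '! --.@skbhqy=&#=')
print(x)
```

! --.@X=&#=

The pattern matches optionally a word character, then exactly 2 of a word character, then one or more of one of [h6n] (non-capturing group); then optionally one of [qu] (non-capturing group); then one or more of a word character (non-capturing group).
Matches: at [6:12] → 'skbhqy'.
Every occurrence is swapped for 'X'.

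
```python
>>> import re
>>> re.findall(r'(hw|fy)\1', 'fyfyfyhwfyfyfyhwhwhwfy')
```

['fy', 'fy', 'hw']

A backreference is literal: `\1` must see the identical characters the first group matched.
Walking the string: at [0:4] match 'fyfy', group 1 = 'fy'; at [8:12] match 'fyfy', group 1 = 'fy'; at [14:18] match 'hwhw', group 1 = 'hw'.
One capturing group, so `findall` returns just the captured substring from each match — 3 in all.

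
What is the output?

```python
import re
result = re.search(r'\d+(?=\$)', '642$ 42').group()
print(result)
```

642

Lookahead/lookbehind check context without consuming it, so the matched span excludes the asserted characters.
Unlike `match`, `search` isn't anchored — it looks for the pattern anywhere in the string.
The match spans [0:3] → '642'.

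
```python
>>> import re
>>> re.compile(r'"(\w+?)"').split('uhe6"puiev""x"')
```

With a capturing group present, the delimiter's captured portion is kept in the result list.

['uhe6', 'puiev', '', 'x', '']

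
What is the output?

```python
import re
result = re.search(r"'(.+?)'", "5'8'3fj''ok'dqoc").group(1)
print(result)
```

8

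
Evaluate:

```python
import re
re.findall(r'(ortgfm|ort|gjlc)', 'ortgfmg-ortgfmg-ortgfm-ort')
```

Branches in `(...|...)` are attempted left-to-right; the first branch that allows the whole pattern to succeed is taken.
One capturing group, so `findall` returns just the captured substring from each match — 4 in all.

['ortgfm', 'ortgfm', 'ortgfm', 'ort']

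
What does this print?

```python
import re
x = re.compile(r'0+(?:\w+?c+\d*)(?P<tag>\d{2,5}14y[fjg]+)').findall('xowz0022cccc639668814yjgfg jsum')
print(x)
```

Pattern: one or more of a literal '0'; then one or more of a word character (lazy), then one or more of a literal 'c', then zero or more of a digit (non-capturing group); then 2 to 5 of a digit, then the literal '14y', then one or more of one of [fjg] (captured as 'tag').
Scanning left to right: at [4:26] match '0022cccc639668814yjgfg', group 1 = '8814yjgfg'.
One capturing group, so `findall` returns just the captured substring from the one match — 1 in all.

['8814yjgfg']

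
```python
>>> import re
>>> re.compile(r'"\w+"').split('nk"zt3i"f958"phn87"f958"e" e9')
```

Matches to split on: at [2:8] → '"zt3i"'; at [12:19] → '"phn87"'; at [23:26] → '"e"'.
Each match becomes a cut point; 4 segments remain.

['nk', 'f958', 'f958', ' e9']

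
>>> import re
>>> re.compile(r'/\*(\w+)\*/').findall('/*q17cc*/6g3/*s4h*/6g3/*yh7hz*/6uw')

Because there's exactly one group, `findall` drops the full match and keeps group 1 from each hit.

['q17cc', 's4h', 'yh7hz']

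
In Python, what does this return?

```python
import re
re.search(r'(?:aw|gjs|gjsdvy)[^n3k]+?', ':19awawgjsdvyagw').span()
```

(3, 6)

The match spans [3:6] → 'awa'.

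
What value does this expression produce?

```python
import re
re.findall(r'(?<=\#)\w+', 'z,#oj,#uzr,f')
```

['oj', 'uzr']

The positive lookaround only admits positions where the adjacent text matches; those characters stay outside the span.
`findall` yields the raw match text (2 of them) because the pattern has no groups.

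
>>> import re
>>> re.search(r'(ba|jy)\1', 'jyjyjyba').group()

The backreference `\1` re-matches whatever the first group consumed, character for character.
The match spans [0:4] → 'jyjy'.

'jyjy'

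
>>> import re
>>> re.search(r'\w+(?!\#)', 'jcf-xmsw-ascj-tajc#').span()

Because the assertion is negative and zero-width, positions next to the forbidden text are skipped.
`re.search` tries every starting position until one works.
The match spans [0:3] → 'jcf'.

(0, 3)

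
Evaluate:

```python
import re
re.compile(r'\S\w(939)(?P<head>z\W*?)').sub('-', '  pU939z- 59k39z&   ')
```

'  -- 59k39z&   '

Pattern: a non-whitespace character, then a word character; then the literal '9', then the literal '39' (captured); then the literal 'z', then zero or more of a non-word character (lazy) (captured as 'head').
The `?` after the quantifier makes it lazy — it takes as little as possible before letting the rest of the pattern try.
Matches: at [2:8] → 'pU939z'.
`sub` substitutes '-' at each match site.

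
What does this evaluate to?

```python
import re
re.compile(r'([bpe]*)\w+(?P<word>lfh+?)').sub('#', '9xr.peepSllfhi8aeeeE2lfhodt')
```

'9xr.#odt'

This matches zero or more of one of [bpe] (captured); then one or more of a word character; then the literal 'lf', then one or more of a literal 'h' (lazy) (captured as 'word').
Matches: at [4:24] → 'peepSllfhi8aeeeE2lfh'.
Each match is replaced by '#'.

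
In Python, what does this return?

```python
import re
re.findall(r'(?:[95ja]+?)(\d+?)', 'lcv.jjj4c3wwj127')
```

['4', '1']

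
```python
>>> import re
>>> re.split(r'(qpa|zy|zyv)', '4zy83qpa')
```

['4', 'zy', '83', 'qpa', '']

`re.split` interleaves the captured-group text with the surrounding fragments.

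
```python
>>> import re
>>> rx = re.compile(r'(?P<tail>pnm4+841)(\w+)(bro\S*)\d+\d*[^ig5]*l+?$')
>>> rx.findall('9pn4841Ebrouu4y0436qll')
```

Multiple groups make `findall` return tuples — one 3-tuple for each match.
Nothing in the string satisfies the pattern, so the list is empty.

[]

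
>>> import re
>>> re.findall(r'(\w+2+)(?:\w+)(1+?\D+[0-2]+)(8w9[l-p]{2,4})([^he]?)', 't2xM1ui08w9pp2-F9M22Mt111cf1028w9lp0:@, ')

Pattern: one or more of a word character, then one or more of a literal '2' (captured); then one or more of a word character (non-capturing group); then one or more of the literal '1' (lazy), then one or more of a non-digit, then one or more of a character in [0-2] (captured); then the literal '8w9', then 2 to 4 of a character in [l-p] (captured); then optionally any character except [he] (captured).
Scanning left to right: at [0:14] match 't2xM1ui08w9pp2', groups = ('t2', '1ui0', '8w9pp', '2'); at [15:36] match 'F9M22Mt111cf1028w9lp0', groups = ('F9M22', '1cf102', '8w9lp', '0').
Multiple groups make `findall` return tuples — one 4-tuple for each match.

[('t2', '1ui0', '8w9pp', '2'), ('F9M22', '1cf102', '8w9lp', '0')]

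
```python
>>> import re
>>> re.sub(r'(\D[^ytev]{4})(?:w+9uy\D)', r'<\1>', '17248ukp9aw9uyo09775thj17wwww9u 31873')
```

'17248<ukp9a>09775thj17wwww9u 31873'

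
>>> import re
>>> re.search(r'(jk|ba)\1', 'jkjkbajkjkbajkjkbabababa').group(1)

'jk'

The backreference `\1` re-matches whatever the first group consumed, character for character.
Unlike `match`, `search` isn't anchored — it looks for the pattern anywhere in the string.
The match spans [0:4] → 'jkjk'.
Captured: group 1 = 'jk'.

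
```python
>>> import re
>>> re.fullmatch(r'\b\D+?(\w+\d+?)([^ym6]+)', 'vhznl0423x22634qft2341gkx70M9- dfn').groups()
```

('hznl0423x22634qft2341gkx70M9', '- dfn')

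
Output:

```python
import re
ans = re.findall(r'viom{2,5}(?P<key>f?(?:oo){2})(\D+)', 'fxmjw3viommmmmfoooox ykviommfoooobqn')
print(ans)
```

The pattern matches the literal 'vio', then 2 to 5 of a literal 'm'; then optionally a literal 'f', then the literal 'oo' repeated 2 times (captured as 'key'); then one or more of a non-digit (captured).
Matches: at [6:36] match 'viommmmmfoooox ykviommfoooobqn', groups = ('foooo', 'x ykviommfoooobqn').
Multiple groups make `findall` return tuples — one 2-tuple for the one match.

[('foooo', 'x ykviommfoooobqn')]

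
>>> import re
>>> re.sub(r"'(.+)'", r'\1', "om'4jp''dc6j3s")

Matches: at [2:8] → "'4jp''".
`\1` in the replacement pulls in group 1's text for each match.

"om4jp'dc6j3s"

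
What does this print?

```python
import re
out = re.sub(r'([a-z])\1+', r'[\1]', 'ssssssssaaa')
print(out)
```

After group 1 captures some text, `\1` only succeeds where that same text appears again.
Matches: at [0:8] → 'ssssssss'; at [8:11] → 'aaa'.
`\1` in the replacement pulls in group 1's text for each match.

[s][a]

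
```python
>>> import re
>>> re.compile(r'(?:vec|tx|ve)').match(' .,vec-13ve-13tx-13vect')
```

`re.match` only tries the pattern at the start of the string.
Here the string doesn't start with a match, so the call returns None.

None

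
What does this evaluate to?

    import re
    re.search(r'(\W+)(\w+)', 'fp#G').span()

(2, 4)

This matches one or more of a non-word character (captured); then one or more of a word character (captured).
Unlike `match`, `search` isn't anchored — it looks for the pattern anywhere in the string.
The match spans [2:4] → '#G'.
Captured: group 1 = '#', group 2 = 'G'.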